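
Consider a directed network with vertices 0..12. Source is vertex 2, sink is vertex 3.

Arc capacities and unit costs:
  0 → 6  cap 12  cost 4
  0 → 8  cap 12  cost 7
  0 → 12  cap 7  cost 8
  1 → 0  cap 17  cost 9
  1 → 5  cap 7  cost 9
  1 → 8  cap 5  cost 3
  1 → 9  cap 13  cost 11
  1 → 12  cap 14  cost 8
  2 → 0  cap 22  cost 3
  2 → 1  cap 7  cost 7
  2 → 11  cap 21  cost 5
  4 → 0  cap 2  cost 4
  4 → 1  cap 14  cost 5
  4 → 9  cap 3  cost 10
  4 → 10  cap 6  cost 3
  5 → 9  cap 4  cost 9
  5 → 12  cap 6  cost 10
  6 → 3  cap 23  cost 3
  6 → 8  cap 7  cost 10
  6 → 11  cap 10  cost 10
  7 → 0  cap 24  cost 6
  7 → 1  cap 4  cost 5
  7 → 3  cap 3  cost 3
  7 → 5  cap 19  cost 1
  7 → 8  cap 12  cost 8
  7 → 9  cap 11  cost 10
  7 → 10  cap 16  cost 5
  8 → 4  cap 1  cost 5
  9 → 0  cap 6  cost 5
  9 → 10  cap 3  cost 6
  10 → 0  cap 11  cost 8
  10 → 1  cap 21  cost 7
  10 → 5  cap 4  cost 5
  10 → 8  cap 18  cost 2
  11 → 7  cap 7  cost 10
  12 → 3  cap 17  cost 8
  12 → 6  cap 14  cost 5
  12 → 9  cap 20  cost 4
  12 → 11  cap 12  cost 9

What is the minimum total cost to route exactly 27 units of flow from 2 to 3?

shortest-cost path #1: 2→0→6→3 push 12 @ unit cost 10 (adds 120)
shortest-cost path #2: 2→11→7→3 push 3 @ unit cost 18 (adds 54)
shortest-cost path #3: 2→0→12→3 push 7 @ unit cost 19 (adds 133)
shortest-cost path #4: 2→1→12→3 push 5 @ unit cost 23 (adds 115)
total cost = 422

Minimum cost for 27 units: 422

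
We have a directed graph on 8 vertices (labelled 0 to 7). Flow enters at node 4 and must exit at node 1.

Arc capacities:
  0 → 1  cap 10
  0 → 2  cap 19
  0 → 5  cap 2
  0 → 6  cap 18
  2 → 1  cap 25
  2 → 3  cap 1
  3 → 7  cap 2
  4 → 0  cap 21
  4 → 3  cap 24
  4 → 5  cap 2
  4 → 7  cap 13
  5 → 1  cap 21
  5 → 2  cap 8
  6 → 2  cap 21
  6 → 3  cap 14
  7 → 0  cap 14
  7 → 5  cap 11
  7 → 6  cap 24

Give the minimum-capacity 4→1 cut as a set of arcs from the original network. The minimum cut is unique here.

augment #1: 4→0→1 push 10
augment #2: 4→5→1 push 2
augment #3: 4→0→2→1 push 11
augment #4: 4→7→5→1 push 11
augment #5: 4→7→0→2→1 push 2
augment #6: 4→3→7→0→2→1 push 2
max flow = 38; residual-reachable set from 4 gives S-side
cut edges (S→T): {(3,7), (4,0), (4,5), (4,7)} total cap 38

Min-cut arcs: {(3,7), (4,0), (4,5), (4,7)} (total capacity 38)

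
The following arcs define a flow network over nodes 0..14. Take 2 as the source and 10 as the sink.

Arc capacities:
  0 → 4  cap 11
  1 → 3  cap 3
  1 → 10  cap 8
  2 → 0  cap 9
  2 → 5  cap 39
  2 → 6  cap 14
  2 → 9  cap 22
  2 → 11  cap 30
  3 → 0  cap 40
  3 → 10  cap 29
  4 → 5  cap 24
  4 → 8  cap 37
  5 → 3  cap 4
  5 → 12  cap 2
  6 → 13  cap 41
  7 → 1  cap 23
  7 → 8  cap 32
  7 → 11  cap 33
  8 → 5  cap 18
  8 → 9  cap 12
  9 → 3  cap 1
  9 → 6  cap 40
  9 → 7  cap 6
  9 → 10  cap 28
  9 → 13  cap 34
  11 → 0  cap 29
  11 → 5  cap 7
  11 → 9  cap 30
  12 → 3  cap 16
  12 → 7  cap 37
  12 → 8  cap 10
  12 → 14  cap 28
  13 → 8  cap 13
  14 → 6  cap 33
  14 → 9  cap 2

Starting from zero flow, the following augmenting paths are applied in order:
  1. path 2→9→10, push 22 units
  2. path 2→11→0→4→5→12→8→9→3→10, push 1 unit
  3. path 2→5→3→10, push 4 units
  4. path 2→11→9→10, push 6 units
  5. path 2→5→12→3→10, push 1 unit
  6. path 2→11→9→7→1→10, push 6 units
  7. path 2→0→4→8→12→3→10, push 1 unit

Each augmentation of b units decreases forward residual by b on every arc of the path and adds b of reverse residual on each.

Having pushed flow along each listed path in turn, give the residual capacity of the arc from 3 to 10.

Residual capacity of (3,10): 22

after path 1 (2→9→10, push 22): res(3,10)=29
after path 2 (2→11→0→4→5→12→8→9→3→10, push 1): res(3,10)=28
after path 3 (2→5→3→10, push 4): res(3,10)=24
after path 4 (2→11→9→10, push 6): res(3,10)=24
after path 5 (2→5→12→3→10, push 1): res(3,10)=23
after path 6 (2→11→9→7→1→10, push 6): res(3,10)=23
after path 7 (2→0→4→8→12→3→10, push 1): res(3,10)=22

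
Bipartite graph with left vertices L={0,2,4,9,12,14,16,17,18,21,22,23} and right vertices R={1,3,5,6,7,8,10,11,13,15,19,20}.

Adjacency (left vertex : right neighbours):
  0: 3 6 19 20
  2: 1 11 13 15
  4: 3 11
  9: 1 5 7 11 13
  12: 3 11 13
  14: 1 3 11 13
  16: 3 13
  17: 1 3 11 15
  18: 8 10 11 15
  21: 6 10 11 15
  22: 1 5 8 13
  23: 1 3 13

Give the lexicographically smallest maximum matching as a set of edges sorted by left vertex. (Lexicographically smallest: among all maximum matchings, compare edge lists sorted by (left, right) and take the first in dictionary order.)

Lex-smallest maximum matching: {(0,6), (2,1), (4,3), (9,7), (12,11), (14,13), (17,15), (18,8), (21,10), (22,5)}

|M| = 10 (so the lex-smallest maximum matching has 10 edges)
process left vertices in ascending order; for each, take the smallest-labelled available neighbour that still permits 10 edges overall, or leave it unmatched if none does
lex-smallest matching: {0-6, 2-1, 4-3, 9-7, 12-11, 14-13, 17-15, 18-8, 21-10, 22-5}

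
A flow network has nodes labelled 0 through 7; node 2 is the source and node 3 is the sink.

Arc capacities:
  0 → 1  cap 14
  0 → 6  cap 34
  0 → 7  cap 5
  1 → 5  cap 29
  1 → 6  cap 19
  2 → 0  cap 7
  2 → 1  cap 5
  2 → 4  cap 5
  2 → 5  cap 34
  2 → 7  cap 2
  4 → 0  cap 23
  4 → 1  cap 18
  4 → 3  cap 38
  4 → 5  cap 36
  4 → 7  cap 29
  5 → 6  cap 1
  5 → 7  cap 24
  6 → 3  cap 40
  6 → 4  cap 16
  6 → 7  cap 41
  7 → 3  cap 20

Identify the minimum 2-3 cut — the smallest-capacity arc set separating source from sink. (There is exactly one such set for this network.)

augment #1: 2→4→3 push 5
augment #2: 2→7→3 push 2
augment #3: 2→0→6→3 push 7
augment #4: 2→1→6→3 push 5
augment #5: 2→5→6→3 push 1
augment #6: 2→5→7→3 push 18
max flow = 38; residual-reachable set from 2 gives S-side
cut edges (S→T): {(2,0), (2,1), (2,4), (5,6), (7,3)} total cap 38

Min-cut arcs: {(2,0), (2,1), (2,4), (5,6), (7,3)} (total capacity 38)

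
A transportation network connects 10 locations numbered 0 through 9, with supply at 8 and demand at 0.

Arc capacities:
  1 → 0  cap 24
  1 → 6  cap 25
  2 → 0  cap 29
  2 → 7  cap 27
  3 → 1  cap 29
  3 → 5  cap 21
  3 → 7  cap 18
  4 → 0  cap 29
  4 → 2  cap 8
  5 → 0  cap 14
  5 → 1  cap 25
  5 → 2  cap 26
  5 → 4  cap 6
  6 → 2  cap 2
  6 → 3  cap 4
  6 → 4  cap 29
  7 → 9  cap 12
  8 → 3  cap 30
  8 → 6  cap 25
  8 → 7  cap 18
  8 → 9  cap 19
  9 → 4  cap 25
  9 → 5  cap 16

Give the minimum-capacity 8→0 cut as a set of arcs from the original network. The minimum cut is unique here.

Min-cut arcs: {(7,9), (8,3), (8,6), (8,9)} (total capacity 86)

augment #1: 8→3→1→0 push 24
augment #2: 8→3→5→0 push 6
augment #3: 8→6→2→0 push 2
augment #4: 8→6→4→0 push 23
augment #5: 8→9→4→0 push 6
augment #6: 8→9→5→0 push 8
augment #7: 8→9→4→2→0 push 5
augment #8: 8→7→9→4→2→0 push 3
augment #9: 8→7→9→5→2→0 push 8
augment #10: 8→7→9→4→6→3→5→2→0 push 1
max flow = 86; residual-reachable set from 8 gives S-side
cut edges (S→T): {(7,9), (8,3), (8,6), (8,9)} total cap 86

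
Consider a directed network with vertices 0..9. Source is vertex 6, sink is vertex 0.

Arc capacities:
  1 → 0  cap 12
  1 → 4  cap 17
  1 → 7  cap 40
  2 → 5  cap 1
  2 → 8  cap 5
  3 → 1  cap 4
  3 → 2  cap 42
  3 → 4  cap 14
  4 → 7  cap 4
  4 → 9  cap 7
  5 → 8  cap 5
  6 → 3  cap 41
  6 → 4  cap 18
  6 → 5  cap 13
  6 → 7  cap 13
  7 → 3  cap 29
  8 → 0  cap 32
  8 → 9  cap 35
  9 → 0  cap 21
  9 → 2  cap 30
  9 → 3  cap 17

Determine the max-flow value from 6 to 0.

Maximum flow value: 21

augment #1: 6→3→1→0 bottleneck 4, total now 4
augment #2: 6→4→9→0 bottleneck 7, total now 11
augment #3: 6→5→8→0 bottleneck 5, total now 16
augment #4: 6→3→2→8→0 bottleneck 5, total now 21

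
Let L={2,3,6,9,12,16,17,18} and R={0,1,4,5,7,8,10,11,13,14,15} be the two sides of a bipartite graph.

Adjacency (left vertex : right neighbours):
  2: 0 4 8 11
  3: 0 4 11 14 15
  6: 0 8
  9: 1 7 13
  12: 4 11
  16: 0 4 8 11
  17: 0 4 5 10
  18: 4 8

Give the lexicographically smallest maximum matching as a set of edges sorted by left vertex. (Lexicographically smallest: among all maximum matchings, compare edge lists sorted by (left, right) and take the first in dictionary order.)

Lex-smallest maximum matching: {(2,0), (3,14), (6,8), (9,1), (12,4), (16,11), (17,5)}

|M| = 7 (so the lex-smallest maximum matching has 7 edges)
process left vertices in ascending order; for each, take the smallest-labelled available neighbour that still permits 7 edges overall, or leave it unmatched if none does
lex-smallest matching: {2-0, 3-14, 6-8, 9-1, 12-4, 16-11, 17-5}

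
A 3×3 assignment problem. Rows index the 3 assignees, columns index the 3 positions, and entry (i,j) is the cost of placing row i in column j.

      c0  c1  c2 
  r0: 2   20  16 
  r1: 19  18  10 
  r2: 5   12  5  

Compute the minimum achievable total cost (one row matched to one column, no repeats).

optimal assignment: row0→col0 (cost 2), row1→col2 (cost 10), row2→col1 (cost 12)
total = 2 + 10 + 12 = 24

Minimum assignment cost: 24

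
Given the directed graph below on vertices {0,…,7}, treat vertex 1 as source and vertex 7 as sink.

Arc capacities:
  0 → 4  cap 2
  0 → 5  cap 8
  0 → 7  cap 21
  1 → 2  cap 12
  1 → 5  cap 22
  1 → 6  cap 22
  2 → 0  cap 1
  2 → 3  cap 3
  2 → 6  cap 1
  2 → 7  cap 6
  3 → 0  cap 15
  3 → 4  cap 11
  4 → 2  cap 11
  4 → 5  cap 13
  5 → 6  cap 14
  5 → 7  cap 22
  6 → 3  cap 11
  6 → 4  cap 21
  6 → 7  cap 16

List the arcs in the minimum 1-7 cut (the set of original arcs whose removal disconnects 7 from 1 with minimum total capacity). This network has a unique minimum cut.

Min-cut arcs: {(1,5), (1,6), (2,0), (2,3), (2,6), (2,7)} (total capacity 55)

augment #1: 1→2→7 push 6
augment #2: 1→5→7 push 22
augment #3: 1→6→7 push 16
augment #4: 1→2→0→7 push 1
augment #5: 1→2→3→0→7 push 3
augment #6: 1→6→3→0→7 push 6
augment #7: 1→2→6→3→0→7 push 1
max flow = 55; residual-reachable set from 1 gives S-side
cut edges (S→T): {(1,5), (1,6), (2,0), (2,3), (2,6), (2,7)} total cap 55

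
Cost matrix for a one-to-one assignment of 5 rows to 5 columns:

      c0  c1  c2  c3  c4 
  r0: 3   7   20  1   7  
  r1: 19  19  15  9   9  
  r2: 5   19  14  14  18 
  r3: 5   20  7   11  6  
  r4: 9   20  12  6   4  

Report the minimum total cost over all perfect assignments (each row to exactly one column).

optimal assignment: row0→col1 (cost 7), row1→col3 (cost 9), row2→col0 (cost 5), row3→col2 (cost 7), row4→col4 (cost 4)
total = 7 + 9 + 5 + 7 + 4 = 32

Minimum assignment cost: 32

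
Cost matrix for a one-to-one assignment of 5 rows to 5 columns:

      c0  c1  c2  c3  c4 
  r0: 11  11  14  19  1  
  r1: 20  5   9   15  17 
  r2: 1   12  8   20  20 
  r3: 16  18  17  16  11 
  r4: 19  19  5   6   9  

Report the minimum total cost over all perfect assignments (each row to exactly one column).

optimal assignment: row0→col4 (cost 1), row1→col1 (cost 5), row2→col0 (cost 1), row3→col3 (cost 16), row4→col2 (cost 5)
total = 1 + 5 + 1 + 16 + 5 = 28

Minimum assignment cost: 28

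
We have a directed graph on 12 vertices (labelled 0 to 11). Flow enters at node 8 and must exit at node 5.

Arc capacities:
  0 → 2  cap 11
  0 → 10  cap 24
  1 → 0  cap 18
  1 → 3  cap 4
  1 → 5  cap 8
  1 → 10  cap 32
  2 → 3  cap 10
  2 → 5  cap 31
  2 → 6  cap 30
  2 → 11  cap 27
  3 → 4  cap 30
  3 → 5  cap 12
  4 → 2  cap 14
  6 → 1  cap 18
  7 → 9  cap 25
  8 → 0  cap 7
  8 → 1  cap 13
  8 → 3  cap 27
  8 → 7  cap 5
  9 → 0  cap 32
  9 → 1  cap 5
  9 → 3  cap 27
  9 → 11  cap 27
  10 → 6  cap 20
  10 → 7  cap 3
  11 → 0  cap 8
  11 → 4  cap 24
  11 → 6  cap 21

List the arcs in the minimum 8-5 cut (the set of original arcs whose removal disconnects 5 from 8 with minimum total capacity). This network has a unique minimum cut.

Min-cut arcs: {(0,2), (1,5), (3,5), (4,2)} (total capacity 45)

augment #1: 8→1→5 push 8
augment #2: 8→3→5 push 12
augment #3: 8→0→2→5 push 7
augment #4: 8→1→0→2→5 push 4
augment #5: 8→3→4→2→5 push 14
max flow = 45; residual-reachable set from 8 gives S-side
cut edges (S→T): {(0,2), (1,5), (3,5), (4,2)} total cap 45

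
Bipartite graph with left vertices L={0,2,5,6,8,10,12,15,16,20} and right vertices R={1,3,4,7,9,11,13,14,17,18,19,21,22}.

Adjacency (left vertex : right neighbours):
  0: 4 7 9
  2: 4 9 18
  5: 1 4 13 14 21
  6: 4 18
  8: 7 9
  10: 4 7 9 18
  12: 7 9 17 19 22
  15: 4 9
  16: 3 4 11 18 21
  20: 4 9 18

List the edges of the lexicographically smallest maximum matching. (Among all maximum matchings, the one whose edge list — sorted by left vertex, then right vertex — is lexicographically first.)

|M| = 7 (so the lex-smallest maximum matching has 7 edges)
process left vertices in ascending order; for each, take the smallest-labelled available neighbour that still permits 7 edges overall, or leave it unmatched if none does
lex-smallest matching: {0-4, 2-9, 5-1, 6-18, 8-7, 12-17, 16-3}

Lex-smallest maximum matching: {(0,4), (2,9), (5,1), (6,18), (8,7), (12,17), (16,3)}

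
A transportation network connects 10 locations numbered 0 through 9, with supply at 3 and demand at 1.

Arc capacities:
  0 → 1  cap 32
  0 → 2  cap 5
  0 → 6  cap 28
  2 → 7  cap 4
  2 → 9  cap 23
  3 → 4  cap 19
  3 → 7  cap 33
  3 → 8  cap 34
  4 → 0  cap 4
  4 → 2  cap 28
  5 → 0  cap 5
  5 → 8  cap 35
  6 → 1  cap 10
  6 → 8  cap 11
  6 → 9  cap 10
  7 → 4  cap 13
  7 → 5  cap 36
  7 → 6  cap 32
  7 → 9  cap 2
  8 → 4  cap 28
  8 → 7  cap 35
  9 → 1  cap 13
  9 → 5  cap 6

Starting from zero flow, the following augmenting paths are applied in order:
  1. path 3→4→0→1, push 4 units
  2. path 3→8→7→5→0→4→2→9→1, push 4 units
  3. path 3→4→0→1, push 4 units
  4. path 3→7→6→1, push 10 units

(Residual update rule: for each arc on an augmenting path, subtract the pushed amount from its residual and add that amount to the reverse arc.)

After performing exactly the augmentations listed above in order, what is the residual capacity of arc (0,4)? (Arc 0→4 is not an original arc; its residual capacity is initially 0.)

Residual capacity of (0,4): 4

after path 1 (3→4→0→1, push 4): res(0,4)=4
after path 2 (3→8→7→5→0→4→2→9→1, push 4): res(0,4)=0
after path 3 (3→4→0→1, push 4): res(0,4)=4
after path 4 (3→7→6→1, push 10): res(0,4)=4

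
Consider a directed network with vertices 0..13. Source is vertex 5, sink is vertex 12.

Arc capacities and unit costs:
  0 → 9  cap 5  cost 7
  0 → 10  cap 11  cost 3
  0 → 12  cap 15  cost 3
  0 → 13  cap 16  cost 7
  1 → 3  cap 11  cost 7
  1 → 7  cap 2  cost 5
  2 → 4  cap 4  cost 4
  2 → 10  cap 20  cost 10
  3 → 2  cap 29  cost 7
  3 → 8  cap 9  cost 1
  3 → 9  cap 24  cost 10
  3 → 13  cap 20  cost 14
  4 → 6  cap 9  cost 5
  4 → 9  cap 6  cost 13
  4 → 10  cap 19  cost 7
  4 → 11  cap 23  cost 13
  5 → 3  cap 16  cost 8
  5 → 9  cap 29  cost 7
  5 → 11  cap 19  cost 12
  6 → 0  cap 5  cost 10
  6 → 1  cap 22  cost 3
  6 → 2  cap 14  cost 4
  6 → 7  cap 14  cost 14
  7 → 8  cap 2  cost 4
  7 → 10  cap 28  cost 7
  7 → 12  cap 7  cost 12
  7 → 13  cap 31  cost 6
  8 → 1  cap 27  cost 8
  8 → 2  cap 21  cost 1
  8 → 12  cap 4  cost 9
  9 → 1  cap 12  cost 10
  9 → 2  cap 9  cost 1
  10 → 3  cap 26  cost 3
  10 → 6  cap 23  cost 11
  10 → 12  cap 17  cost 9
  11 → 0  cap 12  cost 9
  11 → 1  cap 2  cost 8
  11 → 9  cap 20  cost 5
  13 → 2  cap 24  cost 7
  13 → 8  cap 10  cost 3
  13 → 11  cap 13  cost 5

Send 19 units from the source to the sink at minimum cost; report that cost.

shortest-cost path #1: 5→3→8→12 push 4 @ unit cost 18 (adds 72)
shortest-cost path #2: 5→11→0→12 push 12 @ unit cost 24 (adds 288)
shortest-cost path #3: 5→9→2→10→12 push 3 @ unit cost 27 (adds 81)
total cost = 441

Minimum cost for 19 units: 441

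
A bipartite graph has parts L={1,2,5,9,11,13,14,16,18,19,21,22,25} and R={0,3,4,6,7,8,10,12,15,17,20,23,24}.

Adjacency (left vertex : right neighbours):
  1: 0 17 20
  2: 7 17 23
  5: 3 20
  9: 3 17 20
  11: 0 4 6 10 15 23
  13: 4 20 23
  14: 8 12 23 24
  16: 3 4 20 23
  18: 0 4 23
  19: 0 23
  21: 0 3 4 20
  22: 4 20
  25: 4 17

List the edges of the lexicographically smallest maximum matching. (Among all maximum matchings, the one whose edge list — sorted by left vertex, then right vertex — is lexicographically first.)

|M| = 9 (so the lex-smallest maximum matching has 9 edges)
process left vertices in ascending order; for each, take the smallest-labelled available neighbour that still permits 9 edges overall, or leave it unmatched if none does
lex-smallest matching: {1-0, 2-7, 5-3, 9-17, 11-6, 13-4, 14-8, 16-20, 18-23}

Lex-smallest maximum matching: {(1,0), (2,7), (5,3), (9,17), (11,6), (13,4), (14,8), (16,20), (18,23)}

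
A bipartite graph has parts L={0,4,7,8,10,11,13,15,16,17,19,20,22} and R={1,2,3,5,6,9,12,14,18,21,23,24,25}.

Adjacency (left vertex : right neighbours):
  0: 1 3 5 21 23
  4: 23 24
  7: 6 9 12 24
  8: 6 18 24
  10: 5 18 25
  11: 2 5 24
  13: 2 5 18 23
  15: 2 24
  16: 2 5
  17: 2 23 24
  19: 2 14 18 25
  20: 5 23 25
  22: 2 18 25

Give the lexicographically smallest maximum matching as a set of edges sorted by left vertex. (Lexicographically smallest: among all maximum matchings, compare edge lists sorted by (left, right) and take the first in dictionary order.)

|M| = 10 (so the lex-smallest maximum matching has 10 edges)
process left vertices in ascending order; for each, take the smallest-labelled available neighbour that still permits 10 edges overall, or leave it unmatched if none does
lex-smallest matching: {0-1, 4-23, 7-9, 8-6, 10-5, 11-2, 13-18, 15-24, 19-14, 20-25}

Lex-smallest maximum matching: {(0,1), (4,23), (7,9), (8,6), (10,5), (11,2), (13,18), (15,24), (19,14), (20,25)}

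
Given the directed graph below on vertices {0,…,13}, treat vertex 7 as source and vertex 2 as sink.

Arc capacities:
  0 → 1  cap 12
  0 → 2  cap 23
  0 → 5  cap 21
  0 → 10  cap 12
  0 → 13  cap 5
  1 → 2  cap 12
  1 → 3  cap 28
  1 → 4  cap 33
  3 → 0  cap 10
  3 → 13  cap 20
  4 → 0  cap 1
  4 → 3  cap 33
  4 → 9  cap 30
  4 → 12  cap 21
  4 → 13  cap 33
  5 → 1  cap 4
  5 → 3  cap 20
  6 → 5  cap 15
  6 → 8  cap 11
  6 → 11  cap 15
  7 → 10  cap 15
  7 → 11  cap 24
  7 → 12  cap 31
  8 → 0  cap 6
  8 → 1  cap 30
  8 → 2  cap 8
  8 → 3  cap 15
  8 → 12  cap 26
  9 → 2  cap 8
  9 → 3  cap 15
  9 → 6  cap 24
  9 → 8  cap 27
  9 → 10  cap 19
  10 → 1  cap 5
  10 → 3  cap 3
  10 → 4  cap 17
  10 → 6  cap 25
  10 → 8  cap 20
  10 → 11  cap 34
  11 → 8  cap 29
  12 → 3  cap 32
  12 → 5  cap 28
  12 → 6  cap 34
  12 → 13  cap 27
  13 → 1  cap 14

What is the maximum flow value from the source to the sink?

augment #1: 7→10→1→2 bottleneck 5, total now 5
augment #2: 7→10→8→2 bottleneck 8, total now 13
augment #3: 7→10→3→0→2 bottleneck 2, total now 15
augment #4: 7→11→8→0→2 bottleneck 6, total now 21
augment #5: 7→11→8→1→2 bottleneck 7, total now 28
augment #6: 7→12→3→0→2 bottleneck 8, total now 36
augment #7: 7→11→8→1→4→0→2 bottleneck 1, total now 37
augment #8: 7→11→8→1→4→9→2 bottleneck 8, total now 45

Maximum flow value: 45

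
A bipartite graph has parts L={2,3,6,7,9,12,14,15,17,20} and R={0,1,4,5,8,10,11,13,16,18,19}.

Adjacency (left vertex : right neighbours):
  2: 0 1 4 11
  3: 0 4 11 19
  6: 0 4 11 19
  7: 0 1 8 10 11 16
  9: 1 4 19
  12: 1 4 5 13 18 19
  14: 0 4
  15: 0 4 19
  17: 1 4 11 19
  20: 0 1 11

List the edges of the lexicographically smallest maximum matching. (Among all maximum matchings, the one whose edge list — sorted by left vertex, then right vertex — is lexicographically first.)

Lex-smallest maximum matching: {(2,0), (3,4), (6,11), (7,8), (9,1), (12,5), (15,19)}

|M| = 7 (so the lex-smallest maximum matching has 7 edges)
process left vertices in ascending order; for each, take the smallest-labelled available neighbour that still permits 7 edges overall, or leave it unmatched if none does
lex-smallest matching: {2-0, 3-4, 6-11, 7-8, 9-1, 12-5, 15-19}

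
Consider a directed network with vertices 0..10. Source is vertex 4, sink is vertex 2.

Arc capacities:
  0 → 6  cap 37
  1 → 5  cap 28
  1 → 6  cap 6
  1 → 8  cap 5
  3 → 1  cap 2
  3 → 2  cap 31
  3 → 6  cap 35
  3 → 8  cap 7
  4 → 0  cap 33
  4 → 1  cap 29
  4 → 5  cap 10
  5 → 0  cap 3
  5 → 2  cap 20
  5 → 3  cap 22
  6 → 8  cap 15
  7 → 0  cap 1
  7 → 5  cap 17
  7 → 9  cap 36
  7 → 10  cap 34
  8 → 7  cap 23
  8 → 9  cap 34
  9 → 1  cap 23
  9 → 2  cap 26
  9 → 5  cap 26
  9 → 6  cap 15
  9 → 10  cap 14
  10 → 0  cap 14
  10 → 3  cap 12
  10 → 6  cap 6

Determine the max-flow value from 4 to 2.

Maximum flow value: 54

augment #1: 4→5→2 bottleneck 10, total now 10
augment #2: 4→1→5→2 bottleneck 10, total now 20
augment #3: 4→1→5→3→2 bottleneck 18, total now 38
augment #4: 4→1→8→9→2 bottleneck 1, total now 39
augment #5: 4→0→6→8→9→2 bottleneck 15, total now 54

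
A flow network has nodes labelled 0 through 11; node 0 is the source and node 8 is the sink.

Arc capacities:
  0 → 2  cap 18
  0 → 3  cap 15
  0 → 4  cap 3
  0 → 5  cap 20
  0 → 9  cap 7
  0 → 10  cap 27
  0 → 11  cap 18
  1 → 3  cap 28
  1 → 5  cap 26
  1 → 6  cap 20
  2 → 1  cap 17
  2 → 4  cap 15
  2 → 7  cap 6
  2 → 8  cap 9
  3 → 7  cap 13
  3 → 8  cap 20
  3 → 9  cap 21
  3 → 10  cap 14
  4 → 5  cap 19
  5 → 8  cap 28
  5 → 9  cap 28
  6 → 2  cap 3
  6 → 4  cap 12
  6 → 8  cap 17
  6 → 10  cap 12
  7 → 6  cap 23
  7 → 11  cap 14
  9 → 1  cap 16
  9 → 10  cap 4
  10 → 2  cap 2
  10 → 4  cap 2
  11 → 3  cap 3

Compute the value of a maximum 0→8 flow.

Maximum flow value: 70

augment #1: 0→2→8 bottleneck 9, total now 9
augment #2: 0→3→8 bottleneck 15, total now 24
augment #3: 0→5→8 bottleneck 20, total now 44
augment #4: 0→4→5→8 bottleneck 3, total now 47
augment #5: 0→11→3→8 bottleneck 3, total now 50
augment #6: 0→2→1→3→8 bottleneck 2, total now 52
augment #7: 0→2→1→5→8 bottleneck 5, total now 57
augment #8: 0→2→1→6→8 bottleneck 2, total now 59
augment #9: 0→9→1→6→8 bottleneck 7, total now 66
augment #10: 0→10→2→1→6→8 bottleneck 2, total now 68
augment #11: 0→10→4→5→1→6→8 bottleneck 2, total now 70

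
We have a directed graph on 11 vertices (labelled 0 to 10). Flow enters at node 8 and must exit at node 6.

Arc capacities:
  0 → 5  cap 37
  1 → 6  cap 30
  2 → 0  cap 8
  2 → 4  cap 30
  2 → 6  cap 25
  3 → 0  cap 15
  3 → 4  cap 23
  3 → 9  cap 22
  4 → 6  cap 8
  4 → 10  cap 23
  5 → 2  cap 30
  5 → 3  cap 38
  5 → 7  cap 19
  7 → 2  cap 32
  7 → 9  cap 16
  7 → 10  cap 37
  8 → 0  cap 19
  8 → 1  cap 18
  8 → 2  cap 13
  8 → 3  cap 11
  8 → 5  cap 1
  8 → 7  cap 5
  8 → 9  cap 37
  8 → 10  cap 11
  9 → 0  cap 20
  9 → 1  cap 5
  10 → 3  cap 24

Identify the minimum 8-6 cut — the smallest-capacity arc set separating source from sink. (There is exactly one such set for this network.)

Min-cut arcs: {(2,6), (4,6), (8,1), (9,1)} (total capacity 56)

augment #1: 8→1→6 push 18
augment #2: 8→2→6 push 13
augment #3: 8→3→4→6 push 8
augment #4: 8→5→2→6 push 1
augment #5: 8→7→2→6 push 5
augment #6: 8→9→1→6 push 5
augment #7: 8→0→5→2→6 push 6
max flow = 56; residual-reachable set from 8 gives S-side
cut edges (S→T): {(2,6), (4,6), (8,1), (9,1)} total cap 56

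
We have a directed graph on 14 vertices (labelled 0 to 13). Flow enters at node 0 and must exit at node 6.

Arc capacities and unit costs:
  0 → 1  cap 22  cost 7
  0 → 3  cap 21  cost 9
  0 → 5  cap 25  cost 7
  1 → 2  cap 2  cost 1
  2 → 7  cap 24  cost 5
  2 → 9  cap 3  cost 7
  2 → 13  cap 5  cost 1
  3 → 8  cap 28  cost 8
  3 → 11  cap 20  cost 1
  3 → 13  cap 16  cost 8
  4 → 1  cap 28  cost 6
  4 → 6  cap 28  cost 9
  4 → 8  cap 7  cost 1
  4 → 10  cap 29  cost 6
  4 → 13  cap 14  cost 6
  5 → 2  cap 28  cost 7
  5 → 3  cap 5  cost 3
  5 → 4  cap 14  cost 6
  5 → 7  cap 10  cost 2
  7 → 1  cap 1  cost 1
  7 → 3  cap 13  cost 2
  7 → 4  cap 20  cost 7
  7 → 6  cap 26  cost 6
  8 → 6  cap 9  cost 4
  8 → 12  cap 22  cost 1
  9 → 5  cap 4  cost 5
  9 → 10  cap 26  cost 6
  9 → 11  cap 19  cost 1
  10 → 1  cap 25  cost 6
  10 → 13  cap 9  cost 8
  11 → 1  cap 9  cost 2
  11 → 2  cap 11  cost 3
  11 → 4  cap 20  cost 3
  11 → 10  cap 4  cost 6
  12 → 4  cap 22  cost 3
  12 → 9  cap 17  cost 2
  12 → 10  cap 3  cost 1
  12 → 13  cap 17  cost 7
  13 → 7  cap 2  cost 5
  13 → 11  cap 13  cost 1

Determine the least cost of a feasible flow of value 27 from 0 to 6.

shortest-cost path #1: 0→5→7→6 push 10 @ unit cost 15 (adds 150)
shortest-cost path #2: 0→5→4→8→6 push 7 @ unit cost 18 (adds 126)
shortest-cost path #3: 0→1→2→7→6 push 2 @ unit cost 19 (adds 38)
shortest-cost path #4: 0→3→8→6 push 2 @ unit cost 21 (adds 42)
shortest-cost path #5: 0→5→4→6 push 6 @ unit cost 22 (adds 132)
total cost = 488

Minimum cost for 27 units: 488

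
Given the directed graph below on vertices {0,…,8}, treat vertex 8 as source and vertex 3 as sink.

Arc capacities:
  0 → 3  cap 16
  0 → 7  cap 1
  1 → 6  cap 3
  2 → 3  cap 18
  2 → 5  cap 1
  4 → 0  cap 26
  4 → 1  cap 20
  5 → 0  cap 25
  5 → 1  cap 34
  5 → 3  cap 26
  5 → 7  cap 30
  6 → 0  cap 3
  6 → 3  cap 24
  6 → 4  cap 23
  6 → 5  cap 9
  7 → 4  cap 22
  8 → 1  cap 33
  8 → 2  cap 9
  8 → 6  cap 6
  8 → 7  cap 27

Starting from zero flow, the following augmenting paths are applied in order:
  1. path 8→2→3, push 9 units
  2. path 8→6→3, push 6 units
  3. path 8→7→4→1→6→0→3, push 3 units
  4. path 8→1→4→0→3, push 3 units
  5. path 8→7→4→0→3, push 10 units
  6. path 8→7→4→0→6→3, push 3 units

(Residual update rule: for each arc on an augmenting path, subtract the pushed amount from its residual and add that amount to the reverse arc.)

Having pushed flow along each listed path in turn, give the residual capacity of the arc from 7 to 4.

Residual capacity of (7,4): 6

after path 1 (8→2→3, push 9): res(7,4)=22
after path 2 (8→6→3, push 6): res(7,4)=22
after path 3 (8→7→4→1→6→0→3, push 3): res(7,4)=19
after path 4 (8→1→4→0→3, push 3): res(7,4)=19
after path 5 (8→7→4→0→3, push 10): res(7,4)=9
after path 6 (8→7→4→0→6→3, push 3): res(7,4)=6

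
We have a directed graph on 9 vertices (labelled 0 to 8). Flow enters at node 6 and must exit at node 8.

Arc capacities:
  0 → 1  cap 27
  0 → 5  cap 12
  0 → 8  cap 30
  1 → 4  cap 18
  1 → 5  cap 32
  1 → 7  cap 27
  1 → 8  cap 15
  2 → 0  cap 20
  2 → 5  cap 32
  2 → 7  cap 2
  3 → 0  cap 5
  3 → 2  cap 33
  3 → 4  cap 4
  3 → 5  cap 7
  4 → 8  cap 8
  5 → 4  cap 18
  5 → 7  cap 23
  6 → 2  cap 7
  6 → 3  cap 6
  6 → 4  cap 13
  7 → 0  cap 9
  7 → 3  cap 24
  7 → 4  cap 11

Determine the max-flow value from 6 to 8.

Maximum flow value: 21

augment #1: 6→4→8 bottleneck 8, total now 8
augment #2: 6→2→0→8 bottleneck 7, total now 15
augment #3: 6→3→0→8 bottleneck 5, total now 20
augment #4: 6→3→2→0→8 bottleneck 1, total now 21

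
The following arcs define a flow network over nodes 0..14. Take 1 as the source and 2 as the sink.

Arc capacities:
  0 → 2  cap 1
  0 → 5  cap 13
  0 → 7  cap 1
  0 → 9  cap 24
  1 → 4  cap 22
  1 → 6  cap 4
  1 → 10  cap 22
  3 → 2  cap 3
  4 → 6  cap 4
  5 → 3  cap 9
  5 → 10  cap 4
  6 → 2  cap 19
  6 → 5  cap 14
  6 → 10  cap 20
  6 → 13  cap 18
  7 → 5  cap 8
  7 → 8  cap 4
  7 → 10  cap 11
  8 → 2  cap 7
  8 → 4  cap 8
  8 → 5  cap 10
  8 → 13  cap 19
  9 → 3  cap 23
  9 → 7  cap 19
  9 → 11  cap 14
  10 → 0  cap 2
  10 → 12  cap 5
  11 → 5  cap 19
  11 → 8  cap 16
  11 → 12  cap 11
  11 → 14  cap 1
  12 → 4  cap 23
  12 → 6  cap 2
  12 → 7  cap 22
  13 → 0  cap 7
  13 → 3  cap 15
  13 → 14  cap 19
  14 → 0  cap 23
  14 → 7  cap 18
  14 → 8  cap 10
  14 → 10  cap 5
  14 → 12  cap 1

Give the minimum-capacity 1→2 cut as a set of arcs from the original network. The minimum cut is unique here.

augment #1: 1→6→2 push 4
augment #2: 1→4→6→2 push 4
augment #3: 1→10→0→2 push 1
augment #4: 1→10→12→6→2 push 2
augment #5: 1→10→0→5→3→2 push 1
augment #6: 1→10→12→7→8→2 push 3
max flow = 15; residual-reachable set from 1 gives S-side
cut edges (S→T): {(1,6), (4,6), (10,0), (10,12)} total cap 15

Min-cut arcs: {(1,6), (4,6), (10,0), (10,12)} (total capacity 15)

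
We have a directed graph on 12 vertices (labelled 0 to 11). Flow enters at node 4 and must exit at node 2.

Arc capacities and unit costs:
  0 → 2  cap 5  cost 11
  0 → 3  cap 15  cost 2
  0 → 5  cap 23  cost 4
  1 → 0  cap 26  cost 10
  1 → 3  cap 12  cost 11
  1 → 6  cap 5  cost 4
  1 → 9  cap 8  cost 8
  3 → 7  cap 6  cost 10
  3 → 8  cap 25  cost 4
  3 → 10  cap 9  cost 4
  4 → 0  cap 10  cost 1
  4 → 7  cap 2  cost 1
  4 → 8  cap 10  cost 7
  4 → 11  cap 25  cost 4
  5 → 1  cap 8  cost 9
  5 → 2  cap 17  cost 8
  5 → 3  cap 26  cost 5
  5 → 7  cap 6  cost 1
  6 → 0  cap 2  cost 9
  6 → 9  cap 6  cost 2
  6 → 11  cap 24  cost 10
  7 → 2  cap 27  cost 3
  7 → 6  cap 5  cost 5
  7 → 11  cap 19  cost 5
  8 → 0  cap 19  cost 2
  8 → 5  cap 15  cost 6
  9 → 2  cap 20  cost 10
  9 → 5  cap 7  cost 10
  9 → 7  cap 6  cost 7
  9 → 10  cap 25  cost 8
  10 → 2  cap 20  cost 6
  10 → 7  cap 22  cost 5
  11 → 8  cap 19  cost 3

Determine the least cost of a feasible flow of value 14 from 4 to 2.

Minimum cost for 14 units: 151

shortest-cost path #1: 4→7→2 push 2 @ unit cost 4 (adds 8)
shortest-cost path #2: 4→0→5→7→2 push 6 @ unit cost 9 (adds 54)
shortest-cost path #3: 4→0→2 push 4 @ unit cost 12 (adds 48)
shortest-cost path #4: 4→8→0→2 push 1 @ unit cost 20 (adds 20)
shortest-cost path #5: 4→8→5→2 push 1 @ unit cost 21 (adds 21)
total cost = 151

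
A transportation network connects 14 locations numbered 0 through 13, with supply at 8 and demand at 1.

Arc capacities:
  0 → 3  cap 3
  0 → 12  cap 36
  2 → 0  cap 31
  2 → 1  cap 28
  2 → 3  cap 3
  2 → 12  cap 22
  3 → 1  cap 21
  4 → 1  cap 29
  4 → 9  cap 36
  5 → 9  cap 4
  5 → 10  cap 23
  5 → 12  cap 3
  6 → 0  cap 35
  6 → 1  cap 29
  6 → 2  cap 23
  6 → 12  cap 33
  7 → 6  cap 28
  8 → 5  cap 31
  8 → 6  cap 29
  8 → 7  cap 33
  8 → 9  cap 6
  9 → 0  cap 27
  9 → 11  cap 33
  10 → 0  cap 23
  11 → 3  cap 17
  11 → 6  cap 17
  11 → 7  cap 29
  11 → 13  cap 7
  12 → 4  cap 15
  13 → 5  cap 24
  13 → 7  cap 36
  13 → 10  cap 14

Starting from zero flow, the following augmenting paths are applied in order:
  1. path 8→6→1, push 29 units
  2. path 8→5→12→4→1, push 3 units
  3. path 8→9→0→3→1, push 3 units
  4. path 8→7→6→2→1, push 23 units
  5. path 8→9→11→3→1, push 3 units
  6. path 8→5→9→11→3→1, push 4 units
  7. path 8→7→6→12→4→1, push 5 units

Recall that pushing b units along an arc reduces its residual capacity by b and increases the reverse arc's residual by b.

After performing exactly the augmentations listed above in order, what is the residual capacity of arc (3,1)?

after path 1 (8→6→1, push 29): res(3,1)=21
after path 2 (8→5→12→4→1, push 3): res(3,1)=21
after path 3 (8→9→0→3→1, push 3): res(3,1)=18
after path 4 (8→7→6→2→1, push 23): res(3,1)=18
after path 5 (8→9→11→3→1, push 3): res(3,1)=15
after path 6 (8→5→9→11→3→1, push 4): res(3,1)=11
after path 7 (8→7→6→12→4→1, push 5): res(3,1)=11

Residual capacity of (3,1): 11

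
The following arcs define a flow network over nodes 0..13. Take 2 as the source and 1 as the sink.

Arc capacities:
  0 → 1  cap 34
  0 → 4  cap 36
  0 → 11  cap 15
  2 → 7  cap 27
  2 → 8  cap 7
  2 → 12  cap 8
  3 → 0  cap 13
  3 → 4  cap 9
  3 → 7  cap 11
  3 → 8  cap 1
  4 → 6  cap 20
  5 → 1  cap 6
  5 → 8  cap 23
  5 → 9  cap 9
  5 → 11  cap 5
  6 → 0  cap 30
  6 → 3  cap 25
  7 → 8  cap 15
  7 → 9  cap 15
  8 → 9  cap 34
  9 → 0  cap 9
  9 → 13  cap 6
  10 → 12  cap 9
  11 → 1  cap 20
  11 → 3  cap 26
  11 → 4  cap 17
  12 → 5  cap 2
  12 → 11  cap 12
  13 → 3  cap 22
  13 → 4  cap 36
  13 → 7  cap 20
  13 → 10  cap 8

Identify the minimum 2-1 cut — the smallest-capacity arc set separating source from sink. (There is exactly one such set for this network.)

augment #1: 2→12→5→1 push 2
augment #2: 2→12→11→1 push 6
augment #3: 2→7→9→0→1 push 9
augment #4: 2→7→9→13→3→0→1 push 6
max flow = 23; residual-reachable set from 2 gives S-side
cut edges (S→T): {(2,12), (9,0), (9,13)} total cap 23

Min-cut arcs: {(2,12), (9,0), (9,13)} (total capacity 23)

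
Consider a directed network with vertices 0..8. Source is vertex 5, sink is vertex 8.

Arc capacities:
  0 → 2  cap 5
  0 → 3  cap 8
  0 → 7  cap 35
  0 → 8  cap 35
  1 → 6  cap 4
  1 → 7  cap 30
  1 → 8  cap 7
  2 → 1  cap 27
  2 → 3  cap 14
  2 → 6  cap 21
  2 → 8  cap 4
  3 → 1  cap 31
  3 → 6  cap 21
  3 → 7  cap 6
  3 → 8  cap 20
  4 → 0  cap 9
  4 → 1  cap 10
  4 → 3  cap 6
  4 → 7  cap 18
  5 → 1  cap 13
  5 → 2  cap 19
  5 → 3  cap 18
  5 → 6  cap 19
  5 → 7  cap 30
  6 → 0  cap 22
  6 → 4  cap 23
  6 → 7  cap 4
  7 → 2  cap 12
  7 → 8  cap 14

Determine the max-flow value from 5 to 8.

Maximum flow value: 76

augment #1: 5→1→8 bottleneck 7, total now 7
augment #2: 5→2→8 bottleneck 4, total now 11
augment #3: 5→3→8 bottleneck 18, total now 29
augment #4: 5→7→8 bottleneck 14, total now 43
augment #5: 5→2→3→8 bottleneck 2, total now 45
augment #6: 5→6→0→8 bottleneck 19, total now 64
augment #7: 5→1→6→0→8 bottleneck 3, total now 67
augment #8: 5→1→6→4→0→8 bottleneck 1, total now 68
augment #9: 5→2→6→4→0→8 bottleneck 8, total now 76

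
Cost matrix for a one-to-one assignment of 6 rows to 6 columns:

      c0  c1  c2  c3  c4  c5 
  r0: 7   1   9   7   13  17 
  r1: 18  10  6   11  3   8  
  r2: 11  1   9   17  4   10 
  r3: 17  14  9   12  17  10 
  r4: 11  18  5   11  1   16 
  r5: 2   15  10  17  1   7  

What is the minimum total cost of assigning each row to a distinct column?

optimal assignment: row0→col3 (cost 7), row1→col2 (cost 6), row2→col1 (cost 1), row3→col5 (cost 10), row4→col4 (cost 1), row5→col0 (cost 2)
total = 7 + 6 + 1 + 10 + 1 + 2 = 27

Minimum assignment cost: 27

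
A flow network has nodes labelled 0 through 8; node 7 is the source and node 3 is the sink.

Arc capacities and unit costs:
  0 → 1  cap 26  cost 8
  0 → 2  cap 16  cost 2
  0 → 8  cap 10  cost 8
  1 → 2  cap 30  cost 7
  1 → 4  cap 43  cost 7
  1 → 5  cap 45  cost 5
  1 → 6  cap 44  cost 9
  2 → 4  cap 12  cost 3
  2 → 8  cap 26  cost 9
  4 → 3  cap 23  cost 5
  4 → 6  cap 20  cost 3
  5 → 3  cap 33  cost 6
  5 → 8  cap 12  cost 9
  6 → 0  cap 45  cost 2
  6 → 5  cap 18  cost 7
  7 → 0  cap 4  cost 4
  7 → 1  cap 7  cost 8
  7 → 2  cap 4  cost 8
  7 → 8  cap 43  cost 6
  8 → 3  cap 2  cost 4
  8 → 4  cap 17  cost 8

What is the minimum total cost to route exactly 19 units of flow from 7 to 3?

Minimum cost for 19 units: 311

shortest-cost path #1: 7→8→3 push 2 @ unit cost 10 (adds 20)
shortest-cost path #2: 7→0→2→4→3 push 4 @ unit cost 14 (adds 56)
shortest-cost path #3: 7→2→4→3 push 4 @ unit cost 16 (adds 64)
shortest-cost path #4: 7→8→4→3 push 9 @ unit cost 19 (adds 171)
total cost = 311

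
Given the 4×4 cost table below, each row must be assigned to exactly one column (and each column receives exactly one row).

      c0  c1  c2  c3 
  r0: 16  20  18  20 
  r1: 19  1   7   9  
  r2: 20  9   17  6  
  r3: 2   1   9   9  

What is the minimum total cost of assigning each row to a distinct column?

Minimum assignment cost: 27

optimal assignment: row0→col2 (cost 18), row1→col1 (cost 1), row2→col3 (cost 6), row3→col0 (cost 2)
total = 18 + 1 + 6 + 2 = 27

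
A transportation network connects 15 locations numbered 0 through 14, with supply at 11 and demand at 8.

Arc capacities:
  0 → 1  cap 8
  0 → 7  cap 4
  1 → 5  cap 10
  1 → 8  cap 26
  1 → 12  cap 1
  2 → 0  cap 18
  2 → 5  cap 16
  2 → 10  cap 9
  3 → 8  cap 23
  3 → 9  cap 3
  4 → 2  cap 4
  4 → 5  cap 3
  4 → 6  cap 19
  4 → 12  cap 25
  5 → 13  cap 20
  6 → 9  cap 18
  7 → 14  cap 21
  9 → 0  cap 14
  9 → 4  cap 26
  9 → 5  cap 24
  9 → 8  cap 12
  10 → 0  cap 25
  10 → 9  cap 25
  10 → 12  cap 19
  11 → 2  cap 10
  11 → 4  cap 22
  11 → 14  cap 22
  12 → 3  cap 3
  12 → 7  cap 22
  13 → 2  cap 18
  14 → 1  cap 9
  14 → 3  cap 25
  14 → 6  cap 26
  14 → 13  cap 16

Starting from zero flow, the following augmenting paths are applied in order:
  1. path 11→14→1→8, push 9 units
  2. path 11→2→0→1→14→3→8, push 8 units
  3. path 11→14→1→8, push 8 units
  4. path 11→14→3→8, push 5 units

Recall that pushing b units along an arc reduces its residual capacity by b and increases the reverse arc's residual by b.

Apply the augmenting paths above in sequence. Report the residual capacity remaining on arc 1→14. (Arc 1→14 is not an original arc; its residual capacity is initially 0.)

Residual capacity of (1,14): 9

after path 1 (11→14→1→8, push 9): res(1,14)=9
after path 2 (11→2→0→1→14→3→8, push 8): res(1,14)=1
after path 3 (11→14→1→8, push 8): res(1,14)=9
after path 4 (11→14→3→8, push 5): res(1,14)=9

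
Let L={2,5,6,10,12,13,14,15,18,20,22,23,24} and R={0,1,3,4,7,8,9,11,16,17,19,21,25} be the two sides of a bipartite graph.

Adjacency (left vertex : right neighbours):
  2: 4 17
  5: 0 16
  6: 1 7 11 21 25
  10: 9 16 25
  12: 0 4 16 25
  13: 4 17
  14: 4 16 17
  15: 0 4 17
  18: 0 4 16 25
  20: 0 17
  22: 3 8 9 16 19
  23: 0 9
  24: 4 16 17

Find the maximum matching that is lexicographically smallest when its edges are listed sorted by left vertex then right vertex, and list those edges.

|M| = 8 (so the lex-smallest maximum matching has 8 edges)
process left vertices in ascending order; for each, take the smallest-labelled available neighbour that still permits 8 edges overall, or leave it unmatched if none does
lex-smallest matching: {2-4, 5-0, 6-1, 10-9, 12-16, 13-17, 18-25, 22-3}

Lex-smallest maximum matching: {(2,4), (5,0), (6,1), (10,9), (12,16), (13,17), (18,25), (22,3)}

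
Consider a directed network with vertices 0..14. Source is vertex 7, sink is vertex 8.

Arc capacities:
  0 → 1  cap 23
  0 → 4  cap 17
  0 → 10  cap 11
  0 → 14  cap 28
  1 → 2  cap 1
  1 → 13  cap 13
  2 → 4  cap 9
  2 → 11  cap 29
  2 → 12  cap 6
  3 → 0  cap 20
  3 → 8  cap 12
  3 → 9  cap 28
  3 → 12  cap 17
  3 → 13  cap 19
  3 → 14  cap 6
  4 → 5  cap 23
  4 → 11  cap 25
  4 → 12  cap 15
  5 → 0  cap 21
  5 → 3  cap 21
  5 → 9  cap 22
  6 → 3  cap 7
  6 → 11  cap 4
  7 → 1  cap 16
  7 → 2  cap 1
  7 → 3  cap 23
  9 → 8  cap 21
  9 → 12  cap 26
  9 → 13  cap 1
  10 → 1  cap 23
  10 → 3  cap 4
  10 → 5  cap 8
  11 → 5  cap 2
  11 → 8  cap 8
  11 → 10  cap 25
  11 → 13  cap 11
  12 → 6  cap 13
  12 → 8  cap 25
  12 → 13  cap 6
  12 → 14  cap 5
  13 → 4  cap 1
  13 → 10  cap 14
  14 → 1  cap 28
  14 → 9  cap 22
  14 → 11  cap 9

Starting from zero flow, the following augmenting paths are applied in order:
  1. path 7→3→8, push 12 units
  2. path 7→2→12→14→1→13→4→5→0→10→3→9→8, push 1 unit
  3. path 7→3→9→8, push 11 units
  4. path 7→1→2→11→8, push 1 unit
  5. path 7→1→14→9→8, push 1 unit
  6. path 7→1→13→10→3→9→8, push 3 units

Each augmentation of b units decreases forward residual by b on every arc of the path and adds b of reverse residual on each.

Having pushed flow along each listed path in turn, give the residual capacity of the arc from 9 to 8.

after path 1 (7→3→8, push 12): res(9,8)=21
after path 2 (7→2→12→14→1→13→4→5→0→10→3→9→8, push 1): res(9,8)=20
after path 3 (7→3→9→8, push 11): res(9,8)=9
after path 4 (7→1→2→11→8, push 1): res(9,8)=9
after path 5 (7→1→14→9→8, push 1): res(9,8)=8
after path 6 (7→1→13→10→3→9→8, push 3): res(9,8)=5

Residual capacity of (9,8): 5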